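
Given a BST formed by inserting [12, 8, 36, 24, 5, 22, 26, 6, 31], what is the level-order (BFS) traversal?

Tree insertion order: [12, 8, 36, 24, 5, 22, 26, 6, 31]
Tree (level-order array): [12, 8, 36, 5, None, 24, None, None, 6, 22, 26, None, None, None, None, None, 31]
BFS from the root, enqueuing left then right child of each popped node:
  queue [12] -> pop 12, enqueue [8, 36], visited so far: [12]
  queue [8, 36] -> pop 8, enqueue [5], visited so far: [12, 8]
  queue [36, 5] -> pop 36, enqueue [24], visited so far: [12, 8, 36]
  queue [5, 24] -> pop 5, enqueue [6], visited so far: [12, 8, 36, 5]
  queue [24, 6] -> pop 24, enqueue [22, 26], visited so far: [12, 8, 36, 5, 24]
  queue [6, 22, 26] -> pop 6, enqueue [none], visited so far: [12, 8, 36, 5, 24, 6]
  queue [22, 26] -> pop 22, enqueue [none], visited so far: [12, 8, 36, 5, 24, 6, 22]
  queue [26] -> pop 26, enqueue [31], visited so far: [12, 8, 36, 5, 24, 6, 22, 26]
  queue [31] -> pop 31, enqueue [none], visited so far: [12, 8, 36, 5, 24, 6, 22, 26, 31]
Result: [12, 8, 36, 5, 24, 6, 22, 26, 31]


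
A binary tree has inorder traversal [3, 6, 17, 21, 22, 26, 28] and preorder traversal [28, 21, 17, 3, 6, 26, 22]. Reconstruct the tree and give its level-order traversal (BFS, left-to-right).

Inorder:  [3, 6, 17, 21, 22, 26, 28]
Preorder: [28, 21, 17, 3, 6, 26, 22]
Algorithm: preorder visits root first, so consume preorder in order;
for each root, split the current inorder slice at that value into
left-subtree inorder and right-subtree inorder, then recurse.
Recursive splits:
  root=28; inorder splits into left=[3, 6, 17, 21, 22, 26], right=[]
  root=21; inorder splits into left=[3, 6, 17], right=[22, 26]
  root=17; inorder splits into left=[3, 6], right=[]
  root=3; inorder splits into left=[], right=[6]
  root=6; inorder splits into left=[], right=[]
  root=26; inorder splits into left=[22], right=[]
  root=22; inorder splits into left=[], right=[]
Reconstructed level-order: [28, 21, 17, 26, 3, 22, 6]


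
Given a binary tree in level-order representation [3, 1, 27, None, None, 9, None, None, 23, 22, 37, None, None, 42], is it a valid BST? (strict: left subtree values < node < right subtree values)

Level-order array: [3, 1, 27, None, None, 9, None, None, 23, 22, 37, None, None, 42]
Validate using subtree bounds (lo, hi): at each node, require lo < value < hi,
then recurse left with hi=value and right with lo=value.
Preorder trace (stopping at first violation):
  at node 3 with bounds (-inf, +inf): OK
  at node 1 with bounds (-inf, 3): OK
  at node 27 with bounds (3, +inf): OK
  at node 9 with bounds (3, 27): OK
  at node 23 with bounds (9, 27): OK
  at node 22 with bounds (9, 23): OK
  at node 37 with bounds (23, 27): VIOLATION
Node 37 violates its bound: not (23 < 37 < 27).
Result: Not a valid BST


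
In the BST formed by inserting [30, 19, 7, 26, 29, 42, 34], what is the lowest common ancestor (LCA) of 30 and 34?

Tree insertion order: [30, 19, 7, 26, 29, 42, 34]
Tree (level-order array): [30, 19, 42, 7, 26, 34, None, None, None, None, 29]
In a BST, the LCA of p=30, q=34 is the first node v on the
root-to-leaf path with p <= v <= q (go left if both < v, right if both > v).
Walk from root:
  at 30: 30 <= 30 <= 34, this is the LCA
LCA = 30


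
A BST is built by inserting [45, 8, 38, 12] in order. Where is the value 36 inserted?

Starting tree (level order): [45, 8, None, None, 38, 12]
Insertion path: 45 -> 8 -> 38 -> 12
Result: insert 36 as right child of 12
Final tree (level order): [45, 8, None, None, 38, 12, None, None, 36]


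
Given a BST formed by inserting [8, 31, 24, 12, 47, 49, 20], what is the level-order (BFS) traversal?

Tree insertion order: [8, 31, 24, 12, 47, 49, 20]
Tree (level-order array): [8, None, 31, 24, 47, 12, None, None, 49, None, 20]
BFS from the root, enqueuing left then right child of each popped node:
  queue [8] -> pop 8, enqueue [31], visited so far: [8]
  queue [31] -> pop 31, enqueue [24, 47], visited so far: [8, 31]
  queue [24, 47] -> pop 24, enqueue [12], visited so far: [8, 31, 24]
  queue [47, 12] -> pop 47, enqueue [49], visited so far: [8, 31, 24, 47]
  queue [12, 49] -> pop 12, enqueue [20], visited so far: [8, 31, 24, 47, 12]
  queue [49, 20] -> pop 49, enqueue [none], visited so far: [8, 31, 24, 47, 12, 49]
  queue [20] -> pop 20, enqueue [none], visited so far: [8, 31, 24, 47, 12, 49, 20]
Result: [8, 31, 24, 47, 12, 49, 20]


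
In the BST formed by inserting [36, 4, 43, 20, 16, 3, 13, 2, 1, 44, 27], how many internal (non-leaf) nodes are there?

Tree built from: [36, 4, 43, 20, 16, 3, 13, 2, 1, 44, 27]
Tree (level-order array): [36, 4, 43, 3, 20, None, 44, 2, None, 16, 27, None, None, 1, None, 13]
Rule: An internal node has at least one child.
Per-node child counts:
  node 36: 2 child(ren)
  node 4: 2 child(ren)
  node 3: 1 child(ren)
  node 2: 1 child(ren)
  node 1: 0 child(ren)
  node 20: 2 child(ren)
  node 16: 1 child(ren)
  node 13: 0 child(ren)
  node 27: 0 child(ren)
  node 43: 1 child(ren)
  node 44: 0 child(ren)
Matching nodes: [36, 4, 3, 2, 20, 16, 43]
Count of internal (non-leaf) nodes: 7


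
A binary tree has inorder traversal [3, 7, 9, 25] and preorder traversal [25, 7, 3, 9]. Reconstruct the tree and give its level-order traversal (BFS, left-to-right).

Inorder:  [3, 7, 9, 25]
Preorder: [25, 7, 3, 9]
Algorithm: preorder visits root first, so consume preorder in order;
for each root, split the current inorder slice at that value into
left-subtree inorder and right-subtree inorder, then recurse.
Recursive splits:
  root=25; inorder splits into left=[3, 7, 9], right=[]
  root=7; inorder splits into left=[3], right=[9]
  root=3; inorder splits into left=[], right=[]
  root=9; inorder splits into left=[], right=[]
Reconstructed level-order: [25, 7, 3, 9]


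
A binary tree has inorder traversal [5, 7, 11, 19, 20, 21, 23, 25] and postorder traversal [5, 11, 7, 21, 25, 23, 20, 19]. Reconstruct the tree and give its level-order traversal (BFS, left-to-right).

Inorder:   [5, 7, 11, 19, 20, 21, 23, 25]
Postorder: [5, 11, 7, 21, 25, 23, 20, 19]
Algorithm: postorder visits root last, so walk postorder right-to-left;
each value is the root of the current inorder slice — split it at that
value, recurse on the right subtree first, then the left.
Recursive splits:
  root=19; inorder splits into left=[5, 7, 11], right=[20, 21, 23, 25]
  root=20; inorder splits into left=[], right=[21, 23, 25]
  root=23; inorder splits into left=[21], right=[25]
  root=25; inorder splits into left=[], right=[]
  root=21; inorder splits into left=[], right=[]
  root=7; inorder splits into left=[5], right=[11]
  root=11; inorder splits into left=[], right=[]
  root=5; inorder splits into left=[], right=[]
Reconstructed level-order: [19, 7, 20, 5, 11, 23, 21, 25]


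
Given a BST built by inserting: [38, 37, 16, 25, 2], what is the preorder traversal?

Tree insertion order: [38, 37, 16, 25, 2]
Tree (level-order array): [38, 37, None, 16, None, 2, 25]
Preorder traversal: [38, 37, 16, 2, 25]


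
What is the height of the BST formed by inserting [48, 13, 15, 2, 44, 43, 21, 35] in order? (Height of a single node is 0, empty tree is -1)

Insertion order: [48, 13, 15, 2, 44, 43, 21, 35]
Tree (level-order array): [48, 13, None, 2, 15, None, None, None, 44, 43, None, 21, None, None, 35]
Compute height bottom-up (empty subtree = -1):
  height(2) = 1 + max(-1, -1) = 0
  height(35) = 1 + max(-1, -1) = 0
  height(21) = 1 + max(-1, 0) = 1
  height(43) = 1 + max(1, -1) = 2
  height(44) = 1 + max(2, -1) = 3
  height(15) = 1 + max(-1, 3) = 4
  height(13) = 1 + max(0, 4) = 5
  height(48) = 1 + max(5, -1) = 6
Height = 6


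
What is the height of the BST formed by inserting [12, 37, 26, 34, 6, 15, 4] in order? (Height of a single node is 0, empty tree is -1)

Insertion order: [12, 37, 26, 34, 6, 15, 4]
Tree (level-order array): [12, 6, 37, 4, None, 26, None, None, None, 15, 34]
Compute height bottom-up (empty subtree = -1):
  height(4) = 1 + max(-1, -1) = 0
  height(6) = 1 + max(0, -1) = 1
  height(15) = 1 + max(-1, -1) = 0
  height(34) = 1 + max(-1, -1) = 0
  height(26) = 1 + max(0, 0) = 1
  height(37) = 1 + max(1, -1) = 2
  height(12) = 1 + max(1, 2) = 3
Height = 3


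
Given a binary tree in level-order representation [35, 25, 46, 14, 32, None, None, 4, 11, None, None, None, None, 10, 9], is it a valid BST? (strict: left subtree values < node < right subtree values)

Level-order array: [35, 25, 46, 14, 32, None, None, 4, 11, None, None, None, None, 10, 9]
Validate using subtree bounds (lo, hi): at each node, require lo < value < hi,
then recurse left with hi=value and right with lo=value.
Preorder trace (stopping at first violation):
  at node 35 with bounds (-inf, +inf): OK
  at node 25 with bounds (-inf, 35): OK
  at node 14 with bounds (-inf, 25): OK
  at node 4 with bounds (-inf, 14): OK
  at node 11 with bounds (14, 25): VIOLATION
Node 11 violates its bound: not (14 < 11 < 25).
Result: Not a valid BST


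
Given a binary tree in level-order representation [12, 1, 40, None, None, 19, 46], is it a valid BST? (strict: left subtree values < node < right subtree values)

Level-order array: [12, 1, 40, None, None, 19, 46]
Validate using subtree bounds (lo, hi): at each node, require lo < value < hi,
then recurse left with hi=value and right with lo=value.
Preorder trace (stopping at first violation):
  at node 12 with bounds (-inf, +inf): OK
  at node 1 with bounds (-inf, 12): OK
  at node 40 with bounds (12, +inf): OK
  at node 19 with bounds (12, 40): OK
  at node 46 with bounds (40, +inf): OK
No violation found at any node.
Result: Valid BST


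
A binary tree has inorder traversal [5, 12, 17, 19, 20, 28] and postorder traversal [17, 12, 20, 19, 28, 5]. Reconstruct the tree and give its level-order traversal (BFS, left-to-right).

Inorder:   [5, 12, 17, 19, 20, 28]
Postorder: [17, 12, 20, 19, 28, 5]
Algorithm: postorder visits root last, so walk postorder right-to-left;
each value is the root of the current inorder slice — split it at that
value, recurse on the right subtree first, then the left.
Recursive splits:
  root=5; inorder splits into left=[], right=[12, 17, 19, 20, 28]
  root=28; inorder splits into left=[12, 17, 19, 20], right=[]
  root=19; inorder splits into left=[12, 17], right=[20]
  root=20; inorder splits into left=[], right=[]
  root=12; inorder splits into left=[], right=[17]
  root=17; inorder splits into left=[], right=[]
Reconstructed level-order: [5, 28, 19, 12, 20, 17]


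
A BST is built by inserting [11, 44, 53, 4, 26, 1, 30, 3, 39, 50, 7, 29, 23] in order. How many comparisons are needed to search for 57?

Search path for 57: 11 -> 44 -> 53
Found: False
Comparisons: 3


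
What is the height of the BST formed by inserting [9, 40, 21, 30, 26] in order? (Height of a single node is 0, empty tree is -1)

Insertion order: [9, 40, 21, 30, 26]
Tree (level-order array): [9, None, 40, 21, None, None, 30, 26]
Compute height bottom-up (empty subtree = -1):
  height(26) = 1 + max(-1, -1) = 0
  height(30) = 1 + max(0, -1) = 1
  height(21) = 1 + max(-1, 1) = 2
  height(40) = 1 + max(2, -1) = 3
  height(9) = 1 + max(-1, 3) = 4
Height = 4


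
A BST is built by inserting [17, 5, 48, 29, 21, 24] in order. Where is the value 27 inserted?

Starting tree (level order): [17, 5, 48, None, None, 29, None, 21, None, None, 24]
Insertion path: 17 -> 48 -> 29 -> 21 -> 24
Result: insert 27 as right child of 24
Final tree (level order): [17, 5, 48, None, None, 29, None, 21, None, None, 24, None, 27]


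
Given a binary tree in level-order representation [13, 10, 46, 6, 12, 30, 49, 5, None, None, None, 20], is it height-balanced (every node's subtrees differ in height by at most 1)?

Tree (level-order array): [13, 10, 46, 6, 12, 30, 49, 5, None, None, None, 20]
Definition: a tree is height-balanced if, at every node, |h(left) - h(right)| <= 1 (empty subtree has height -1).
Bottom-up per-node check:
  node 5: h_left=-1, h_right=-1, diff=0 [OK], height=0
  node 6: h_left=0, h_right=-1, diff=1 [OK], height=1
  node 12: h_left=-1, h_right=-1, diff=0 [OK], height=0
  node 10: h_left=1, h_right=0, diff=1 [OK], height=2
  node 20: h_left=-1, h_right=-1, diff=0 [OK], height=0
  node 30: h_left=0, h_right=-1, diff=1 [OK], height=1
  node 49: h_left=-1, h_right=-1, diff=0 [OK], height=0
  node 46: h_left=1, h_right=0, diff=1 [OK], height=2
  node 13: h_left=2, h_right=2, diff=0 [OK], height=3
All nodes satisfy the balance condition.
Result: Balanced


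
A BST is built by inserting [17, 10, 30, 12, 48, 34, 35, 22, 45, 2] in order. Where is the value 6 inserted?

Starting tree (level order): [17, 10, 30, 2, 12, 22, 48, None, None, None, None, None, None, 34, None, None, 35, None, 45]
Insertion path: 17 -> 10 -> 2
Result: insert 6 as right child of 2
Final tree (level order): [17, 10, 30, 2, 12, 22, 48, None, 6, None, None, None, None, 34, None, None, None, None, 35, None, 45]


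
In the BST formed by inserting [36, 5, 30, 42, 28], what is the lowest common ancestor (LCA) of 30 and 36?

Tree insertion order: [36, 5, 30, 42, 28]
Tree (level-order array): [36, 5, 42, None, 30, None, None, 28]
In a BST, the LCA of p=30, q=36 is the first node v on the
root-to-leaf path with p <= v <= q (go left if both < v, right if both > v).
Walk from root:
  at 36: 30 <= 36 <= 36, this is the LCA
LCA = 36


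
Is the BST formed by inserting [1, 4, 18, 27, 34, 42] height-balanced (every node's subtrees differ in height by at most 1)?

Tree (level-order array): [1, None, 4, None, 18, None, 27, None, 34, None, 42]
Definition: a tree is height-balanced if, at every node, |h(left) - h(right)| <= 1 (empty subtree has height -1).
Bottom-up per-node check:
  node 42: h_left=-1, h_right=-1, diff=0 [OK], height=0
  node 34: h_left=-1, h_right=0, diff=1 [OK], height=1
  node 27: h_left=-1, h_right=1, diff=2 [FAIL (|-1-1|=2 > 1)], height=2
  node 18: h_left=-1, h_right=2, diff=3 [FAIL (|-1-2|=3 > 1)], height=3
  node 4: h_left=-1, h_right=3, diff=4 [FAIL (|-1-3|=4 > 1)], height=4
  node 1: h_left=-1, h_right=4, diff=5 [FAIL (|-1-4|=5 > 1)], height=5
Node 27 violates the condition: |-1 - 1| = 2 > 1.
Result: Not balanced


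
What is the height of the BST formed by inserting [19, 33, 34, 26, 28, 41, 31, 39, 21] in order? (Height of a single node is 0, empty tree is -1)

Insertion order: [19, 33, 34, 26, 28, 41, 31, 39, 21]
Tree (level-order array): [19, None, 33, 26, 34, 21, 28, None, 41, None, None, None, 31, 39]
Compute height bottom-up (empty subtree = -1):
  height(21) = 1 + max(-1, -1) = 0
  height(31) = 1 + max(-1, -1) = 0
  height(28) = 1 + max(-1, 0) = 1
  height(26) = 1 + max(0, 1) = 2
  height(39) = 1 + max(-1, -1) = 0
  height(41) = 1 + max(0, -1) = 1
  height(34) = 1 + max(-1, 1) = 2
  height(33) = 1 + max(2, 2) = 3
  height(19) = 1 + max(-1, 3) = 4
Height = 4


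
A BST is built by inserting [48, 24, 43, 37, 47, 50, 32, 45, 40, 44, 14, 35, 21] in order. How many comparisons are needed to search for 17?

Search path for 17: 48 -> 24 -> 14 -> 21
Found: False
Comparisons: 4


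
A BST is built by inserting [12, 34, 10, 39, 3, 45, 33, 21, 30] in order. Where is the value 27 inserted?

Starting tree (level order): [12, 10, 34, 3, None, 33, 39, None, None, 21, None, None, 45, None, 30]
Insertion path: 12 -> 34 -> 33 -> 21 -> 30
Result: insert 27 as left child of 30
Final tree (level order): [12, 10, 34, 3, None, 33, 39, None, None, 21, None, None, 45, None, 30, None, None, 27]


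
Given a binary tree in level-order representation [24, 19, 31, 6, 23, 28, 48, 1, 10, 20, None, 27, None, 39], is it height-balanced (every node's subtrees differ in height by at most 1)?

Tree (level-order array): [24, 19, 31, 6, 23, 28, 48, 1, 10, 20, None, 27, None, 39]
Definition: a tree is height-balanced if, at every node, |h(left) - h(right)| <= 1 (empty subtree has height -1).
Bottom-up per-node check:
  node 1: h_left=-1, h_right=-1, diff=0 [OK], height=0
  node 10: h_left=-1, h_right=-1, diff=0 [OK], height=0
  node 6: h_left=0, h_right=0, diff=0 [OK], height=1
  node 20: h_left=-1, h_right=-1, diff=0 [OK], height=0
  node 23: h_left=0, h_right=-1, diff=1 [OK], height=1
  node 19: h_left=1, h_right=1, diff=0 [OK], height=2
  node 27: h_left=-1, h_right=-1, diff=0 [OK], height=0
  node 28: h_left=0, h_right=-1, diff=1 [OK], height=1
  node 39: h_left=-1, h_right=-1, diff=0 [OK], height=0
  node 48: h_left=0, h_right=-1, diff=1 [OK], height=1
  node 31: h_left=1, h_right=1, diff=0 [OK], height=2
  node 24: h_left=2, h_right=2, diff=0 [OK], height=3
All nodes satisfy the balance condition.
Result: Balanced


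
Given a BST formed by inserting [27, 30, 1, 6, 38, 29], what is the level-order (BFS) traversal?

Tree insertion order: [27, 30, 1, 6, 38, 29]
Tree (level-order array): [27, 1, 30, None, 6, 29, 38]
BFS from the root, enqueuing left then right child of each popped node:
  queue [27] -> pop 27, enqueue [1, 30], visited so far: [27]
  queue [1, 30] -> pop 1, enqueue [6], visited so far: [27, 1]
  queue [30, 6] -> pop 30, enqueue [29, 38], visited so far: [27, 1, 30]
  queue [6, 29, 38] -> pop 6, enqueue [none], visited so far: [27, 1, 30, 6]
  queue [29, 38] -> pop 29, enqueue [none], visited so far: [27, 1, 30, 6, 29]
  queue [38] -> pop 38, enqueue [none], visited so far: [27, 1, 30, 6, 29, 38]
Result: [27, 1, 30, 6, 29, 38]


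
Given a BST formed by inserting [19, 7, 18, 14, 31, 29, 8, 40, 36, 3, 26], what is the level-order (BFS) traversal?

Tree insertion order: [19, 7, 18, 14, 31, 29, 8, 40, 36, 3, 26]
Tree (level-order array): [19, 7, 31, 3, 18, 29, 40, None, None, 14, None, 26, None, 36, None, 8]
BFS from the root, enqueuing left then right child of each popped node:
  queue [19] -> pop 19, enqueue [7, 31], visited so far: [19]
  queue [7, 31] -> pop 7, enqueue [3, 18], visited so far: [19, 7]
  queue [31, 3, 18] -> pop 31, enqueue [29, 40], visited so far: [19, 7, 31]
  queue [3, 18, 29, 40] -> pop 3, enqueue [none], visited so far: [19, 7, 31, 3]
  queue [18, 29, 40] -> pop 18, enqueue [14], visited so far: [19, 7, 31, 3, 18]
  queue [29, 40, 14] -> pop 29, enqueue [26], visited so far: [19, 7, 31, 3, 18, 29]
  queue [40, 14, 26] -> pop 40, enqueue [36], visited so far: [19, 7, 31, 3, 18, 29, 40]
  queue [14, 26, 36] -> pop 14, enqueue [8], visited so far: [19, 7, 31, 3, 18, 29, 40, 14]
  queue [26, 36, 8] -> pop 26, enqueue [none], visited so far: [19, 7, 31, 3, 18, 29, 40, 14, 26]
  queue [36, 8] -> pop 36, enqueue [none], visited so far: [19, 7, 31, 3, 18, 29, 40, 14, 26, 36]
  queue [8] -> pop 8, enqueue [none], visited so far: [19, 7, 31, 3, 18, 29, 40, 14, 26, 36, 8]
Result: [19, 7, 31, 3, 18, 29, 40, 14, 26, 36, 8]


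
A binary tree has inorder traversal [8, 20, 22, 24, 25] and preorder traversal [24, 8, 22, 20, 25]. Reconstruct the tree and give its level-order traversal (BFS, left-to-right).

Inorder:  [8, 20, 22, 24, 25]
Preorder: [24, 8, 22, 20, 25]
Algorithm: preorder visits root first, so consume preorder in order;
for each root, split the current inorder slice at that value into
left-subtree inorder and right-subtree inorder, then recurse.
Recursive splits:
  root=24; inorder splits into left=[8, 20, 22], right=[25]
  root=8; inorder splits into left=[], right=[20, 22]
  root=22; inorder splits into left=[20], right=[]
  root=20; inorder splits into left=[], right=[]
  root=25; inorder splits into left=[], right=[]
Reconstructed level-order: [24, 8, 25, 22, 20]


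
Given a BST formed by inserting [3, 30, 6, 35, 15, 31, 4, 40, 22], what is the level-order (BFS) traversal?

Tree insertion order: [3, 30, 6, 35, 15, 31, 4, 40, 22]
Tree (level-order array): [3, None, 30, 6, 35, 4, 15, 31, 40, None, None, None, 22]
BFS from the root, enqueuing left then right child of each popped node:
  queue [3] -> pop 3, enqueue [30], visited so far: [3]
  queue [30] -> pop 30, enqueue [6, 35], visited so far: [3, 30]
  queue [6, 35] -> pop 6, enqueue [4, 15], visited so far: [3, 30, 6]
  queue [35, 4, 15] -> pop 35, enqueue [31, 40], visited so far: [3, 30, 6, 35]
  queue [4, 15, 31, 40] -> pop 4, enqueue [none], visited so far: [3, 30, 6, 35, 4]
  queue [15, 31, 40] -> pop 15, enqueue [22], visited so far: [3, 30, 6, 35, 4, 15]
  queue [31, 40, 22] -> pop 31, enqueue [none], visited so far: [3, 30, 6, 35, 4, 15, 31]
  queue [40, 22] -> pop 40, enqueue [none], visited so far: [3, 30, 6, 35, 4, 15, 31, 40]
  queue [22] -> pop 22, enqueue [none], visited so far: [3, 30, 6, 35, 4, 15, 31, 40, 22]
Result: [3, 30, 6, 35, 4, 15, 31, 40, 22]


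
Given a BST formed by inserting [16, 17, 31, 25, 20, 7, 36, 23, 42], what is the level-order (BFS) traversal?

Tree insertion order: [16, 17, 31, 25, 20, 7, 36, 23, 42]
Tree (level-order array): [16, 7, 17, None, None, None, 31, 25, 36, 20, None, None, 42, None, 23]
BFS from the root, enqueuing left then right child of each popped node:
  queue [16] -> pop 16, enqueue [7, 17], visited so far: [16]
  queue [7, 17] -> pop 7, enqueue [none], visited so far: [16, 7]
  queue [17] -> pop 17, enqueue [31], visited so far: [16, 7, 17]
  queue [31] -> pop 31, enqueue [25, 36], visited so far: [16, 7, 17, 31]
  queue [25, 36] -> pop 25, enqueue [20], visited so far: [16, 7, 17, 31, 25]
  queue [36, 20] -> pop 36, enqueue [42], visited so far: [16, 7, 17, 31, 25, 36]
  queue [20, 42] -> pop 20, enqueue [23], visited so far: [16, 7, 17, 31, 25, 36, 20]
  queue [42, 23] -> pop 42, enqueue [none], visited so far: [16, 7, 17, 31, 25, 36, 20, 42]
  queue [23] -> pop 23, enqueue [none], visited so far: [16, 7, 17, 31, 25, 36, 20, 42, 23]
Result: [16, 7, 17, 31, 25, 36, 20, 42, 23]


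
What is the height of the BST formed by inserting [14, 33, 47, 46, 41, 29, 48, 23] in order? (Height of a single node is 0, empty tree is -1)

Insertion order: [14, 33, 47, 46, 41, 29, 48, 23]
Tree (level-order array): [14, None, 33, 29, 47, 23, None, 46, 48, None, None, 41]
Compute height bottom-up (empty subtree = -1):
  height(23) = 1 + max(-1, -1) = 0
  height(29) = 1 + max(0, -1) = 1
  height(41) = 1 + max(-1, -1) = 0
  height(46) = 1 + max(0, -1) = 1
  height(48) = 1 + max(-1, -1) = 0
  height(47) = 1 + max(1, 0) = 2
  height(33) = 1 + max(1, 2) = 3
  height(14) = 1 + max(-1, 3) = 4
Height = 4


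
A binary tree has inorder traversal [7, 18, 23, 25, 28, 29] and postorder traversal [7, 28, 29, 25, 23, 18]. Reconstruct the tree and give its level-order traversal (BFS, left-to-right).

Inorder:   [7, 18, 23, 25, 28, 29]
Postorder: [7, 28, 29, 25, 23, 18]
Algorithm: postorder visits root last, so walk postorder right-to-left;
each value is the root of the current inorder slice — split it at that
value, recurse on the right subtree first, then the left.
Recursive splits:
  root=18; inorder splits into left=[7], right=[23, 25, 28, 29]
  root=23; inorder splits into left=[], right=[25, 28, 29]
  root=25; inorder splits into left=[], right=[28, 29]
  root=29; inorder splits into left=[28], right=[]
  root=28; inorder splits into left=[], right=[]
  root=7; inorder splits into left=[], right=[]
Reconstructed level-order: [18, 7, 23, 25, 29, 28]


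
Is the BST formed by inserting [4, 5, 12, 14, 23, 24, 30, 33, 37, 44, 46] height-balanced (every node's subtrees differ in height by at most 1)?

Tree (level-order array): [4, None, 5, None, 12, None, 14, None, 23, None, 24, None, 30, None, 33, None, 37, None, 44, None, 46]
Definition: a tree is height-balanced if, at every node, |h(left) - h(right)| <= 1 (empty subtree has height -1).
Bottom-up per-node check:
  node 46: h_left=-1, h_right=-1, diff=0 [OK], height=0
  node 44: h_left=-1, h_right=0, diff=1 [OK], height=1
  node 37: h_left=-1, h_right=1, diff=2 [FAIL (|-1-1|=2 > 1)], height=2
  node 33: h_left=-1, h_right=2, diff=3 [FAIL (|-1-2|=3 > 1)], height=3
  node 30: h_left=-1, h_right=3, diff=4 [FAIL (|-1-3|=4 > 1)], height=4
  node 24: h_left=-1, h_right=4, diff=5 [FAIL (|-1-4|=5 > 1)], height=5
  node 23: h_left=-1, h_right=5, diff=6 [FAIL (|-1-5|=6 > 1)], height=6
  node 14: h_left=-1, h_right=6, diff=7 [FAIL (|-1-6|=7 > 1)], height=7
  node 12: h_left=-1, h_right=7, diff=8 [FAIL (|-1-7|=8 > 1)], height=8
  node 5: h_left=-1, h_right=8, diff=9 [FAIL (|-1-8|=9 > 1)], height=9
  node 4: h_left=-1, h_right=9, diff=10 [FAIL (|-1-9|=10 > 1)], height=10
Node 37 violates the condition: |-1 - 1| = 2 > 1.
Result: Not balanced


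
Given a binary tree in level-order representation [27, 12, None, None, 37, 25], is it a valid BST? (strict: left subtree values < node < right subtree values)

Level-order array: [27, 12, None, None, 37, 25]
Validate using subtree bounds (lo, hi): at each node, require lo < value < hi,
then recurse left with hi=value and right with lo=value.
Preorder trace (stopping at first violation):
  at node 27 with bounds (-inf, +inf): OK
  at node 12 with bounds (-inf, 27): OK
  at node 37 with bounds (12, 27): VIOLATION
Node 37 violates its bound: not (12 < 37 < 27).
Result: Not a valid BST


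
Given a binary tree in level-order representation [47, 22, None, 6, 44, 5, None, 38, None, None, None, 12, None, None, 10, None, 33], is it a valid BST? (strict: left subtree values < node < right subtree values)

Level-order array: [47, 22, None, 6, 44, 5, None, 38, None, None, None, 12, None, None, 10, None, 33]
Validate using subtree bounds (lo, hi): at each node, require lo < value < hi,
then recurse left with hi=value and right with lo=value.
Preorder trace (stopping at first violation):
  at node 47 with bounds (-inf, +inf): OK
  at node 22 with bounds (-inf, 47): OK
  at node 6 with bounds (-inf, 22): OK
  at node 5 with bounds (-inf, 6): OK
  at node 44 with bounds (22, 47): OK
  at node 38 with bounds (22, 44): OK
  at node 12 with bounds (22, 38): VIOLATION
Node 12 violates its bound: not (22 < 12 < 38).
Result: Not a valid BST


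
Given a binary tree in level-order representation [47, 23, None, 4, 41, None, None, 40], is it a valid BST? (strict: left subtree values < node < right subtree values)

Level-order array: [47, 23, None, 4, 41, None, None, 40]
Validate using subtree bounds (lo, hi): at each node, require lo < value < hi,
then recurse left with hi=value and right with lo=value.
Preorder trace (stopping at first violation):
  at node 47 with bounds (-inf, +inf): OK
  at node 23 with bounds (-inf, 47): OK
  at node 4 with bounds (-inf, 23): OK
  at node 41 with bounds (23, 47): OK
  at node 40 with bounds (23, 41): OK
No violation found at any node.
Result: Valid BST


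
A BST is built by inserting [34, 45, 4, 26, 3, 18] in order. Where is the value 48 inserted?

Starting tree (level order): [34, 4, 45, 3, 26, None, None, None, None, 18]
Insertion path: 34 -> 45
Result: insert 48 as right child of 45
Final tree (level order): [34, 4, 45, 3, 26, None, 48, None, None, 18]


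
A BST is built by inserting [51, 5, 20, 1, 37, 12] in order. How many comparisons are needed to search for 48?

Search path for 48: 51 -> 5 -> 20 -> 37
Found: False
Comparisons: 4


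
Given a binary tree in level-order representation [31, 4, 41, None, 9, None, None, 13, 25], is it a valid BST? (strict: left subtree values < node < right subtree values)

Level-order array: [31, 4, 41, None, 9, None, None, 13, 25]
Validate using subtree bounds (lo, hi): at each node, require lo < value < hi,
then recurse left with hi=value and right with lo=value.
Preorder trace (stopping at first violation):
  at node 31 with bounds (-inf, +inf): OK
  at node 4 with bounds (-inf, 31): OK
  at node 9 with bounds (4, 31): OK
  at node 13 with bounds (4, 9): VIOLATION
Node 13 violates its bound: not (4 < 13 < 9).
Result: Not a valid BST


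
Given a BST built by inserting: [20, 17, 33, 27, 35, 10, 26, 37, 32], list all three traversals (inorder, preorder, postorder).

Tree insertion order: [20, 17, 33, 27, 35, 10, 26, 37, 32]
Tree (level-order array): [20, 17, 33, 10, None, 27, 35, None, None, 26, 32, None, 37]
Inorder (L, root, R): [10, 17, 20, 26, 27, 32, 33, 35, 37]
Preorder (root, L, R): [20, 17, 10, 33, 27, 26, 32, 35, 37]
Postorder (L, R, root): [10, 17, 26, 32, 27, 37, 35, 33, 20]


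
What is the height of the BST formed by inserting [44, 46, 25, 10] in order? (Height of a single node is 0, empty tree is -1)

Insertion order: [44, 46, 25, 10]
Tree (level-order array): [44, 25, 46, 10]
Compute height bottom-up (empty subtree = -1):
  height(10) = 1 + max(-1, -1) = 0
  height(25) = 1 + max(0, -1) = 1
  height(46) = 1 + max(-1, -1) = 0
  height(44) = 1 + max(1, 0) = 2
Height = 2


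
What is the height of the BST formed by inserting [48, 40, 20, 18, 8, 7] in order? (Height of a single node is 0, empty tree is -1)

Insertion order: [48, 40, 20, 18, 8, 7]
Tree (level-order array): [48, 40, None, 20, None, 18, None, 8, None, 7]
Compute height bottom-up (empty subtree = -1):
  height(7) = 1 + max(-1, -1) = 0
  height(8) = 1 + max(0, -1) = 1
  height(18) = 1 + max(1, -1) = 2
  height(20) = 1 + max(2, -1) = 3
  height(40) = 1 + max(3, -1) = 4
  height(48) = 1 + max(4, -1) = 5
Height = 5


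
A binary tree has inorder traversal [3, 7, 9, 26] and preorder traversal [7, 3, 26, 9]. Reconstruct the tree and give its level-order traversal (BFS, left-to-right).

Inorder:  [3, 7, 9, 26]
Preorder: [7, 3, 26, 9]
Algorithm: preorder visits root first, so consume preorder in order;
for each root, split the current inorder slice at that value into
left-subtree inorder and right-subtree inorder, then recurse.
Recursive splits:
  root=7; inorder splits into left=[3], right=[9, 26]
  root=3; inorder splits into left=[], right=[]
  root=26; inorder splits into left=[9], right=[]
  root=9; inorder splits into left=[], right=[]
Reconstructed level-order: [7, 3, 26, 9]


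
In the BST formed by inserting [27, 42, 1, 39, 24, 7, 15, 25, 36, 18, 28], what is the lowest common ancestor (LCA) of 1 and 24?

Tree insertion order: [27, 42, 1, 39, 24, 7, 15, 25, 36, 18, 28]
Tree (level-order array): [27, 1, 42, None, 24, 39, None, 7, 25, 36, None, None, 15, None, None, 28, None, None, 18]
In a BST, the LCA of p=1, q=24 is the first node v on the
root-to-leaf path with p <= v <= q (go left if both < v, right if both > v).
Walk from root:
  at 27: both 1 and 24 < 27, go left
  at 1: 1 <= 1 <= 24, this is the LCA
LCA = 1


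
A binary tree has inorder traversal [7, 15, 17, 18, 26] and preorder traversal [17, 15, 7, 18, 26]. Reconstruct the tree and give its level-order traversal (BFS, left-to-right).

Inorder:  [7, 15, 17, 18, 26]
Preorder: [17, 15, 7, 18, 26]
Algorithm: preorder visits root first, so consume preorder in order;
for each root, split the current inorder slice at that value into
left-subtree inorder and right-subtree inorder, then recurse.
Recursive splits:
  root=17; inorder splits into left=[7, 15], right=[18, 26]
  root=15; inorder splits into left=[7], right=[]
  root=7; inorder splits into left=[], right=[]
  root=18; inorder splits into left=[], right=[26]
  root=26; inorder splits into left=[], right=[]
Reconstructed level-order: [17, 15, 18, 7, 26]


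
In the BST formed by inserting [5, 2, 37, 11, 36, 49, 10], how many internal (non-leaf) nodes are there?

Tree built from: [5, 2, 37, 11, 36, 49, 10]
Tree (level-order array): [5, 2, 37, None, None, 11, 49, 10, 36]
Rule: An internal node has at least one child.
Per-node child counts:
  node 5: 2 child(ren)
  node 2: 0 child(ren)
  node 37: 2 child(ren)
  node 11: 2 child(ren)
  node 10: 0 child(ren)
  node 36: 0 child(ren)
  node 49: 0 child(ren)
Matching nodes: [5, 37, 11]
Count of internal (non-leaf) nodes: 3


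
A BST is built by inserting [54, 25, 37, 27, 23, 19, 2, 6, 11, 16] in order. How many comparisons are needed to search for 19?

Search path for 19: 54 -> 25 -> 23 -> 19
Found: True
Comparisons: 4


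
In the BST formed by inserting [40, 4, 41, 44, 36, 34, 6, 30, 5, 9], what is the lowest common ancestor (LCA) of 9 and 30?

Tree insertion order: [40, 4, 41, 44, 36, 34, 6, 30, 5, 9]
Tree (level-order array): [40, 4, 41, None, 36, None, 44, 34, None, None, None, 6, None, 5, 30, None, None, 9]
In a BST, the LCA of p=9, q=30 is the first node v on the
root-to-leaf path with p <= v <= q (go left if both < v, right if both > v).
Walk from root:
  at 40: both 9 and 30 < 40, go left
  at 4: both 9 and 30 > 4, go right
  at 36: both 9 and 30 < 36, go left
  at 34: both 9 and 30 < 34, go left
  at 6: both 9 and 30 > 6, go right
  at 30: 9 <= 30 <= 30, this is the LCA
LCA = 30


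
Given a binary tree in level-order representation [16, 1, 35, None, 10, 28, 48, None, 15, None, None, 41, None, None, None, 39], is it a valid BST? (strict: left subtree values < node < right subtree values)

Level-order array: [16, 1, 35, None, 10, 28, 48, None, 15, None, None, 41, None, None, None, 39]
Validate using subtree bounds (lo, hi): at each node, require lo < value < hi,
then recurse left with hi=value and right with lo=value.
Preorder trace (stopping at first violation):
  at node 16 with bounds (-inf, +inf): OK
  at node 1 with bounds (-inf, 16): OK
  at node 10 with bounds (1, 16): OK
  at node 15 with bounds (10, 16): OK
  at node 35 with bounds (16, +inf): OK
  at node 28 with bounds (16, 35): OK
  at node 48 with bounds (35, +inf): OK
  at node 41 with bounds (35, 48): OK
  at node 39 with bounds (35, 41): OK
No violation found at any node.
Result: Valid BST


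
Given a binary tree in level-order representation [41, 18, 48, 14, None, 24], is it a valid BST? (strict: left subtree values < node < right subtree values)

Level-order array: [41, 18, 48, 14, None, 24]
Validate using subtree bounds (lo, hi): at each node, require lo < value < hi,
then recurse left with hi=value and right with lo=value.
Preorder trace (stopping at first violation):
  at node 41 with bounds (-inf, +inf): OK
  at node 18 with bounds (-inf, 41): OK
  at node 14 with bounds (-inf, 18): OK
  at node 48 with bounds (41, +inf): OK
  at node 24 with bounds (41, 48): VIOLATION
Node 24 violates its bound: not (41 < 24 < 48).
Result: Not a valid BST


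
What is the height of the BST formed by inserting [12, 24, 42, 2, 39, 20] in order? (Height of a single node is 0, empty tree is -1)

Insertion order: [12, 24, 42, 2, 39, 20]
Tree (level-order array): [12, 2, 24, None, None, 20, 42, None, None, 39]
Compute height bottom-up (empty subtree = -1):
  height(2) = 1 + max(-1, -1) = 0
  height(20) = 1 + max(-1, -1) = 0
  height(39) = 1 + max(-1, -1) = 0
  height(42) = 1 + max(0, -1) = 1
  height(24) = 1 + max(0, 1) = 2
  height(12) = 1 + max(0, 2) = 3
Height = 3


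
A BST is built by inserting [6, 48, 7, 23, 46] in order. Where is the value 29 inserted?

Starting tree (level order): [6, None, 48, 7, None, None, 23, None, 46]
Insertion path: 6 -> 48 -> 7 -> 23 -> 46
Result: insert 29 as left child of 46
Final tree (level order): [6, None, 48, 7, None, None, 23, None, 46, 29]


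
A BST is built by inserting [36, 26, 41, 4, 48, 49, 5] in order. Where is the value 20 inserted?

Starting tree (level order): [36, 26, 41, 4, None, None, 48, None, 5, None, 49]
Insertion path: 36 -> 26 -> 4 -> 5
Result: insert 20 as right child of 5
Final tree (level order): [36, 26, 41, 4, None, None, 48, None, 5, None, 49, None, 20]


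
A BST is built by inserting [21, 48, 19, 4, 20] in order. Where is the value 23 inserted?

Starting tree (level order): [21, 19, 48, 4, 20]
Insertion path: 21 -> 48
Result: insert 23 as left child of 48
Final tree (level order): [21, 19, 48, 4, 20, 23]


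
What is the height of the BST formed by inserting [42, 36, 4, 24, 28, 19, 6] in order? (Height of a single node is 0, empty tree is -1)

Insertion order: [42, 36, 4, 24, 28, 19, 6]
Tree (level-order array): [42, 36, None, 4, None, None, 24, 19, 28, 6]
Compute height bottom-up (empty subtree = -1):
  height(6) = 1 + max(-1, -1) = 0
  height(19) = 1 + max(0, -1) = 1
  height(28) = 1 + max(-1, -1) = 0
  height(24) = 1 + max(1, 0) = 2
  height(4) = 1 + max(-1, 2) = 3
  height(36) = 1 + max(3, -1) = 4
  height(42) = 1 + max(4, -1) = 5
Height = 5


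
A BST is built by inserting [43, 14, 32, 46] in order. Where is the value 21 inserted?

Starting tree (level order): [43, 14, 46, None, 32]
Insertion path: 43 -> 14 -> 32
Result: insert 21 as left child of 32
Final tree (level order): [43, 14, 46, None, 32, None, None, 21]


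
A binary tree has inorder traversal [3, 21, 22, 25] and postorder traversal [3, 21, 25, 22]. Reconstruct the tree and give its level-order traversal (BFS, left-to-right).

Inorder:   [3, 21, 22, 25]
Postorder: [3, 21, 25, 22]
Algorithm: postorder visits root last, so walk postorder right-to-left;
each value is the root of the current inorder slice — split it at that
value, recurse on the right subtree first, then the left.
Recursive splits:
  root=22; inorder splits into left=[3, 21], right=[25]
  root=25; inorder splits into left=[], right=[]
  root=21; inorder splits into left=[3], right=[]
  root=3; inorder splits into left=[], right=[]
Reconstructed level-order: [22, 21, 25, 3]


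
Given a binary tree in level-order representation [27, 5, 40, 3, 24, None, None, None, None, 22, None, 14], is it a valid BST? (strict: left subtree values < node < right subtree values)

Level-order array: [27, 5, 40, 3, 24, None, None, None, None, 22, None, 14]
Validate using subtree bounds (lo, hi): at each node, require lo < value < hi,
then recurse left with hi=value and right with lo=value.
Preorder trace (stopping at first violation):
  at node 27 with bounds (-inf, +inf): OK
  at node 5 with bounds (-inf, 27): OK
  at node 3 with bounds (-inf, 5): OK
  at node 24 with bounds (5, 27): OK
  at node 22 with bounds (5, 24): OK
  at node 14 with bounds (5, 22): OK
  at node 40 with bounds (27, +inf): OK
No violation found at any node.
Result: Valid BST


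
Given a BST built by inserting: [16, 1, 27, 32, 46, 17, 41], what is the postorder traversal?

Tree insertion order: [16, 1, 27, 32, 46, 17, 41]
Tree (level-order array): [16, 1, 27, None, None, 17, 32, None, None, None, 46, 41]
Postorder traversal: [1, 17, 41, 46, 32, 27, 16]


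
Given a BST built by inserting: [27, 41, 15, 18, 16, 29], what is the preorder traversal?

Tree insertion order: [27, 41, 15, 18, 16, 29]
Tree (level-order array): [27, 15, 41, None, 18, 29, None, 16]
Preorder traversal: [27, 15, 18, 16, 41, 29]


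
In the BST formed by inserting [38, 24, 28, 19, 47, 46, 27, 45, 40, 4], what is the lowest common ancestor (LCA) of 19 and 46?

Tree insertion order: [38, 24, 28, 19, 47, 46, 27, 45, 40, 4]
Tree (level-order array): [38, 24, 47, 19, 28, 46, None, 4, None, 27, None, 45, None, None, None, None, None, 40]
In a BST, the LCA of p=19, q=46 is the first node v on the
root-to-leaf path with p <= v <= q (go left if both < v, right if both > v).
Walk from root:
  at 38: 19 <= 38 <= 46, this is the LCA
LCA = 38


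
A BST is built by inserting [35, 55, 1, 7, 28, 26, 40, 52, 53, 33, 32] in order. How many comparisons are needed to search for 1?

Search path for 1: 35 -> 1
Found: True
Comparisons: 2


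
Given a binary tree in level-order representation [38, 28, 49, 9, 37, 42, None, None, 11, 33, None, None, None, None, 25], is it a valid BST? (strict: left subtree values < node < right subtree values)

Level-order array: [38, 28, 49, 9, 37, 42, None, None, 11, 33, None, None, None, None, 25]
Validate using subtree bounds (lo, hi): at each node, require lo < value < hi,
then recurse left with hi=value and right with lo=value.
Preorder trace (stopping at first violation):
  at node 38 with bounds (-inf, +inf): OK
  at node 28 with bounds (-inf, 38): OK
  at node 9 with bounds (-inf, 28): OK
  at node 11 with bounds (9, 28): OK
  at node 25 with bounds (11, 28): OK
  at node 37 with bounds (28, 38): OK
  at node 33 with bounds (28, 37): OK
  at node 49 with bounds (38, +inf): OK
  at node 42 with bounds (38, 49): OK
No violation found at any node.
Result: Valid BST


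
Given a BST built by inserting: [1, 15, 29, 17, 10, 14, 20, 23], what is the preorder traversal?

Tree insertion order: [1, 15, 29, 17, 10, 14, 20, 23]
Tree (level-order array): [1, None, 15, 10, 29, None, 14, 17, None, None, None, None, 20, None, 23]
Preorder traversal: [1, 15, 10, 14, 29, 17, 20, 23]


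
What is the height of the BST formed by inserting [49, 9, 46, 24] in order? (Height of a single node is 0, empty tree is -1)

Insertion order: [49, 9, 46, 24]
Tree (level-order array): [49, 9, None, None, 46, 24]
Compute height bottom-up (empty subtree = -1):
  height(24) = 1 + max(-1, -1) = 0
  height(46) = 1 + max(0, -1) = 1
  height(9) = 1 + max(-1, 1) = 2
  height(49) = 1 + max(2, -1) = 3
Height = 3
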